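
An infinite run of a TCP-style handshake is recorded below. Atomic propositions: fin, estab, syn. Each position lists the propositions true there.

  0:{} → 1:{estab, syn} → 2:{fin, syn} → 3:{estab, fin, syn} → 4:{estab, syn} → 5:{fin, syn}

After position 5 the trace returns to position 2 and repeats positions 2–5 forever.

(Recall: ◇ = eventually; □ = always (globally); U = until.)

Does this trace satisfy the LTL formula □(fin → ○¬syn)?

Violated

fin → ○¬syn must hold at every position from 0 onward. It fails at position 2, so □(fin → ○¬syn) is false.
Positions where fin holds: 2, 3, 5.
Check ○¬syn at each: 2→fails, 3→fails, 5→fails.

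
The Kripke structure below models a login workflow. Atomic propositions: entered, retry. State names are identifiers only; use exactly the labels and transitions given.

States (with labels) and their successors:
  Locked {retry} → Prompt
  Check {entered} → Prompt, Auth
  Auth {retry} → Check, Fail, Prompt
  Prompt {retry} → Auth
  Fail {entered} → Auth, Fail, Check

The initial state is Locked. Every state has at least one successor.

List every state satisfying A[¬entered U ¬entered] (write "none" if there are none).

States satisfying ¬entered: {Locked, Auth, Prompt}.
States satisfying A[¬entered U ¬entered]: {Locked, Auth, Prompt}.

{Locked, Auth, Prompt}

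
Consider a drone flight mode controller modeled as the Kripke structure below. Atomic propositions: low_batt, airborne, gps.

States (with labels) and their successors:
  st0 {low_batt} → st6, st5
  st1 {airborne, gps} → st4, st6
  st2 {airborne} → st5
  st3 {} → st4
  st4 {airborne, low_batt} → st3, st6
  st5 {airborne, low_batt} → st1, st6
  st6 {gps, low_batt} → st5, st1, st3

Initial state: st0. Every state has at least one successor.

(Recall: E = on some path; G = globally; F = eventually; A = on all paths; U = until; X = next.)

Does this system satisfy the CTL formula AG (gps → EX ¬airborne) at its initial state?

States satisfying gps → EX ¬airborne: {st0, st1, st2, st3, st4, st5, st6}.
States satisfying AG (gps → EX ¬airborne): {st0, st1, st2, st3, st4, st5, st6}.
Every state reachable from st0 satisfies gps → EX ¬airborne.
st0 ∈ Sat(AG (gps → EX ¬airborne)).

Holds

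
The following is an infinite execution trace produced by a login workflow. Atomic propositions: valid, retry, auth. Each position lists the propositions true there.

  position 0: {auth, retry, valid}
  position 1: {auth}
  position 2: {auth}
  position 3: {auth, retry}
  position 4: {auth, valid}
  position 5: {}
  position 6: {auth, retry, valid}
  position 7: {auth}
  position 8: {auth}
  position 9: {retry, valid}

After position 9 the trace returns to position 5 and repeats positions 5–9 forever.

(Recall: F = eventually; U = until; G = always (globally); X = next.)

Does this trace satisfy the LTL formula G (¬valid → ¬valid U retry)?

Yes

¬valid → ¬valid U retry holds at every position 0..9, and those are all positions ever visited, so G (¬valid → ¬valid U retry) holds.
Positions where ¬valid holds: 1, 2, 3, 5, 7, 8.
Check ¬valid U retry at each: 1→ok, 2→ok, 3→ok, 5→ok, 7→ok, 8→ok.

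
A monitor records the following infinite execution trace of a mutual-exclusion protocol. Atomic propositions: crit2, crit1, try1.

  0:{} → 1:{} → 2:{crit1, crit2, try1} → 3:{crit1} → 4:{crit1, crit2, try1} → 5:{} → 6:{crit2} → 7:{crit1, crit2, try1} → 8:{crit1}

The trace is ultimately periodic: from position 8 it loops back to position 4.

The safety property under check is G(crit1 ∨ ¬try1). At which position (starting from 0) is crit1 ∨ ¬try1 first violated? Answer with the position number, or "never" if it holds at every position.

never

crit1 ∨ ¬try1 holds at every position 0..8, and those are all the positions the trace ever visits, so the invariant G(crit1 ∨ ¬try1) is never violated.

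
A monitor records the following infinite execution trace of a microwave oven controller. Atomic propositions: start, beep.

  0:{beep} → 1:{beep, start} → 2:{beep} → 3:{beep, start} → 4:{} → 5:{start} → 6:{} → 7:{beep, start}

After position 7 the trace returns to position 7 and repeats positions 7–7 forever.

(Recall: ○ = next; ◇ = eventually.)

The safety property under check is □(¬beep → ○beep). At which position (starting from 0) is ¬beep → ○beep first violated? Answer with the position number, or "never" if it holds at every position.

Check ¬beep → ○beep at each position in order: 0 ✓, 1 ✓, 2 ✓, 3 ✓.
At position 4 the labels are {} and the next position 5 has {start}, so ¬beep → ○beep is false there. This is the first violation.

4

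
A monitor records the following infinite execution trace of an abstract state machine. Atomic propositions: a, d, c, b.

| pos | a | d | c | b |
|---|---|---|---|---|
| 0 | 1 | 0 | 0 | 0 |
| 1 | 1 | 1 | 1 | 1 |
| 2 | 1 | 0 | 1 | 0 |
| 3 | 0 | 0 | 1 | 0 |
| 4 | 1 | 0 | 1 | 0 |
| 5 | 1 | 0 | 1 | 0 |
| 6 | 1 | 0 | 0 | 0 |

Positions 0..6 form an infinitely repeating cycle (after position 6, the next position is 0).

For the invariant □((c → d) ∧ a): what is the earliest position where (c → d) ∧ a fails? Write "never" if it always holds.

Check (c → d) ∧ a at each position in order: 0 ✓, 1 ✓.
At position 2 the labels are {a, c}, so (c → d) ∧ a is false there. This is the first violation.

2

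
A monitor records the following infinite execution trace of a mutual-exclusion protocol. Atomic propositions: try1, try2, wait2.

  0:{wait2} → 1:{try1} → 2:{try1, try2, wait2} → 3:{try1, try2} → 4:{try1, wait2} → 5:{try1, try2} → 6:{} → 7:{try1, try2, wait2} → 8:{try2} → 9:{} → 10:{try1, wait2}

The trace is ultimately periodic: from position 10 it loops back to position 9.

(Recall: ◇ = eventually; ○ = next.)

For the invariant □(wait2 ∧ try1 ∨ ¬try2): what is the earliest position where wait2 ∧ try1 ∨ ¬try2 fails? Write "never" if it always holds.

Check wait2 ∧ try1 ∨ ¬try2 at each position in order: 0 ✓, 1 ✓, 2 ✓.
At position 3 the labels are {try1, try2}, so wait2 ∧ try1 ∨ ¬try2 is false there. This is the first violation.

3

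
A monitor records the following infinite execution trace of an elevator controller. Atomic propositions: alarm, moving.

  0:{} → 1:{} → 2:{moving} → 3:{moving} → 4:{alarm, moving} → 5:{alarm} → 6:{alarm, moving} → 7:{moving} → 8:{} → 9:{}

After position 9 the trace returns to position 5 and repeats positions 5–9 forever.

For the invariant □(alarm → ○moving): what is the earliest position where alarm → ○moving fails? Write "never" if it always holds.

4

Check alarm → ○moving at each position in order: 0 ✓, 1 ✓, 2 ✓, 3 ✓.
At position 4 the labels are {alarm, moving} and the next position 5 has {alarm}, so alarm → ○moving is false there. This is the first violation.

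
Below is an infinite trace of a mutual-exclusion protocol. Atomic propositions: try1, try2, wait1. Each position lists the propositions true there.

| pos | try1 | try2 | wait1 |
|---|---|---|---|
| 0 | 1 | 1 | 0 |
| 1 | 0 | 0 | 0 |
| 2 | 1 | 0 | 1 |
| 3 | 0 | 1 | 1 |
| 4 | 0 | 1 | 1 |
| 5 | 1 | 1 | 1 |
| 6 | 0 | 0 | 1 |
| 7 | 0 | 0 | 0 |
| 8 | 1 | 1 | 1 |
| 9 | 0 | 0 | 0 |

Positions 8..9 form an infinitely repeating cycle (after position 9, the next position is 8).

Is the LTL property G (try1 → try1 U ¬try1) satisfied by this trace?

Holds

try1 → try1 U ¬try1 holds at every position 0..9, and those are all positions ever visited, so G (try1 → try1 U ¬try1) holds.
Positions where try1 holds: 0, 2, 5, 8.
Check try1 U ¬try1 at each: 0→ok, 2→ok, 5→ok, 8→ok.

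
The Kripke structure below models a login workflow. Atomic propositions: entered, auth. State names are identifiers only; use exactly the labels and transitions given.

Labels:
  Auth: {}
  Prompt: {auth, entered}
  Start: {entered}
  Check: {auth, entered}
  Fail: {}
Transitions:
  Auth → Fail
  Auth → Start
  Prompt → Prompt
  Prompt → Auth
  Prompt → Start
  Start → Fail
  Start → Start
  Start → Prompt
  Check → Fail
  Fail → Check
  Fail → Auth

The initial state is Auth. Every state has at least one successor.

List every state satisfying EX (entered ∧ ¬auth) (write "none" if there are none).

States satisfying entered ∧ ¬auth: {Start}.
States satisfying EX (entered ∧ ¬auth): {Auth, Prompt, Start}.

{Auth, Prompt, Start}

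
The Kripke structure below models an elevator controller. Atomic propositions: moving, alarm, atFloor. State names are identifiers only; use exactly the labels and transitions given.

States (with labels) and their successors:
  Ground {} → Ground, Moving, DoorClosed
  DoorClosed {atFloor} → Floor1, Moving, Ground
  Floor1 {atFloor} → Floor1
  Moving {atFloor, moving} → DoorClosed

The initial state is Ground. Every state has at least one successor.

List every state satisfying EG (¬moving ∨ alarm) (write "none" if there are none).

States satisfying ¬moving ∨ alarm: {Ground, DoorClosed, Floor1}.
States satisfying EG (¬moving ∨ alarm): {Ground, DoorClosed, Floor1}.

{Ground, DoorClosed, Floor1}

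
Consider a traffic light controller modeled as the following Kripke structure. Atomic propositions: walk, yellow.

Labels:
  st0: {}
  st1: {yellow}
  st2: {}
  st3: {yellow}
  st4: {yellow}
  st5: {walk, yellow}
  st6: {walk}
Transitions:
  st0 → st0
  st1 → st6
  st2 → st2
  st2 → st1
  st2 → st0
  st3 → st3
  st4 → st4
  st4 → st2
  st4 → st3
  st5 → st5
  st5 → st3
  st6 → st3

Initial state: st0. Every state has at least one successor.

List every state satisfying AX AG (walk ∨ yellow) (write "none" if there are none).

{st1, st3, st5, st6}

States satisfying AG (walk ∨ yellow): {st1, st3, st5, st6}.
States satisfying AX AG (walk ∨ yellow): {st1, st3, st5, st6}.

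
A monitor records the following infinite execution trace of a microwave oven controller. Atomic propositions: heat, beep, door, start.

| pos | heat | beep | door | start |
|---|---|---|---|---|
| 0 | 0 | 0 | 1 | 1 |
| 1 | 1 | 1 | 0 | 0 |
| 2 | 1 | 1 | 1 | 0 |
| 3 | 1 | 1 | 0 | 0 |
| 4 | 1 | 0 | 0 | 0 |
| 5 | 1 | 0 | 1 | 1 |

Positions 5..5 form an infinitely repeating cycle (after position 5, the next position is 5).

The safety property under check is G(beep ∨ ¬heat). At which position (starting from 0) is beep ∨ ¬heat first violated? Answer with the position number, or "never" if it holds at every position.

Check beep ∨ ¬heat at each position in order: 0 ✓, 1 ✓, 2 ✓, 3 ✓.
At position 4 the labels are {heat}, so beep ∨ ¬heat is false there. This is the first violation.

4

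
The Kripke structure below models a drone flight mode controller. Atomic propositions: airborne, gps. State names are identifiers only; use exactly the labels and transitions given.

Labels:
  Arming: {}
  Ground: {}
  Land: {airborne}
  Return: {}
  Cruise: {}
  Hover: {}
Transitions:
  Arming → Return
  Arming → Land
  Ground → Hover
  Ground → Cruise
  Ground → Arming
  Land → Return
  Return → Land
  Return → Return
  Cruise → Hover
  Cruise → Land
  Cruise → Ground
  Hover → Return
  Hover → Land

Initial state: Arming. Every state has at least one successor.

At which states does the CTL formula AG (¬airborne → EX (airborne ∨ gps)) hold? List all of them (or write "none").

States satisfying ¬airborne → EX (airborne ∨ gps): {Arming, Land, Return, Cruise, Hover}.
States satisfying AG (¬airborne → EX (airborne ∨ gps)): {Arming, Land, Return, Hover}.

{Arming, Land, Return, Hover}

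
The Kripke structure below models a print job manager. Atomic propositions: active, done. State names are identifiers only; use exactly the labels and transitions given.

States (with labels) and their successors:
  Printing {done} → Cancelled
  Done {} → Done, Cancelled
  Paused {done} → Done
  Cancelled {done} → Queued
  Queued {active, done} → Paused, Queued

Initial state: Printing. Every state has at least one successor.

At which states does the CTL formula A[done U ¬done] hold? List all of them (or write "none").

States satisfying done: {Printing, Paused, Cancelled, Queued}.
States satisfying ¬done: {Done}.
States satisfying A[done U ¬done]: {Done, Paused}.

{Done, Paused}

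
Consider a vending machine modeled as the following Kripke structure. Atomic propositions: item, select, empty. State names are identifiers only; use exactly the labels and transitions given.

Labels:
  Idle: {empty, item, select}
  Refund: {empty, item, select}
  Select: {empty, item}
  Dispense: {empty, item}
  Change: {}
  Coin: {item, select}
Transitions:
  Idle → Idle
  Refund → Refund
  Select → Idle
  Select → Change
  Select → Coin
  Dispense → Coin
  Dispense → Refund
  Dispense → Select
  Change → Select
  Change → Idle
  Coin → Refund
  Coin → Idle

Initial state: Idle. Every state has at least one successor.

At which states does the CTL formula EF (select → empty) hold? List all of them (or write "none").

States satisfying select → empty: {Idle, Refund, Select, Dispense, Change}.
States satisfying EF (select → empty): {Idle, Refund, Select, Dispense, Change, Coin}.

{Idle, Refund, Select, Dispense, Change, Coin}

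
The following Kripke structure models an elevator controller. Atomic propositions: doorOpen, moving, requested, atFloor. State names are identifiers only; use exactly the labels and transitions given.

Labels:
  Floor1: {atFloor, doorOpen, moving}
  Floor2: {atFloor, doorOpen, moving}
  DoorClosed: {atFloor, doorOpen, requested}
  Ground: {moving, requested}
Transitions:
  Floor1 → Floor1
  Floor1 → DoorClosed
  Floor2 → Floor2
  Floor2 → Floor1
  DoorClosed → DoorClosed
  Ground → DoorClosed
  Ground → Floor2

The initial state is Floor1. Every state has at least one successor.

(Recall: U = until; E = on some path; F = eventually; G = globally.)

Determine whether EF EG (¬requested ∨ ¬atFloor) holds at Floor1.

Holds

States satisfying EG (¬requested ∨ ¬atFloor): {Floor1, Floor2, Ground}.
States satisfying EF EG (¬requested ∨ ¬atFloor): {Floor1, Floor2, Ground}.
Some path from Floor1 reaches a state where EG (¬requested ∨ ¬atFloor) holds.
Floor1 ∈ Sat(EF EG (¬requested ∨ ¬atFloor)).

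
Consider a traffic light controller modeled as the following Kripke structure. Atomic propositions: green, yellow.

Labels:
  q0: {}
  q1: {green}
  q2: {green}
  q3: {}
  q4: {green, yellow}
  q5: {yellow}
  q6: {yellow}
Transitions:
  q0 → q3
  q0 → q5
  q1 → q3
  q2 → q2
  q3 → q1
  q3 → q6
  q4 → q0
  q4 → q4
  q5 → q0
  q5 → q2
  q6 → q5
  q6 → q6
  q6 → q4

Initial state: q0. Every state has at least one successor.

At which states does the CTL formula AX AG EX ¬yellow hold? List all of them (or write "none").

{q2}

States satisfying AG EX ¬yellow: {q2}.
States satisfying AX AG EX ¬yellow: {q2}.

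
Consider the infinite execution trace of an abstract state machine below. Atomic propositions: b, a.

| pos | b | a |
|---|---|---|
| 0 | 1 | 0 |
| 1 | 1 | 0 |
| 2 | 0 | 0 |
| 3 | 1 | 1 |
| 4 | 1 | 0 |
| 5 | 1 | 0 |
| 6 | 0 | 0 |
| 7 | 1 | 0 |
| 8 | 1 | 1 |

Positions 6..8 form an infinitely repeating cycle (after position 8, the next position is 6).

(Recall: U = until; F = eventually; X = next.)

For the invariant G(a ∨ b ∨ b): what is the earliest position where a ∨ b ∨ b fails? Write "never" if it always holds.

Check a ∨ b ∨ b at each position in order: 0 ✓, 1 ✓.
At position 2 the labels are {}, so a ∨ b ∨ b is false there. This is the first violation.

2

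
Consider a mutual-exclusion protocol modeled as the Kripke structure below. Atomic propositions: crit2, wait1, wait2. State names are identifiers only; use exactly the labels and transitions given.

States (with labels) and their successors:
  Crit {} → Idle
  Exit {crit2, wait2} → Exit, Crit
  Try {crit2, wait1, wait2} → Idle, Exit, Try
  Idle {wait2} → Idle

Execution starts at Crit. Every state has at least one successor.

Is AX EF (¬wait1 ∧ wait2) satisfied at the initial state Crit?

States satisfying EF (¬wait1 ∧ wait2): {Crit, Exit, Try, Idle}.
States satisfying AX EF (¬wait1 ∧ wait2): {Crit, Exit, Try, Idle}.
Crit ∈ Sat(AX EF (¬wait1 ∧ wait2)).

Satisfied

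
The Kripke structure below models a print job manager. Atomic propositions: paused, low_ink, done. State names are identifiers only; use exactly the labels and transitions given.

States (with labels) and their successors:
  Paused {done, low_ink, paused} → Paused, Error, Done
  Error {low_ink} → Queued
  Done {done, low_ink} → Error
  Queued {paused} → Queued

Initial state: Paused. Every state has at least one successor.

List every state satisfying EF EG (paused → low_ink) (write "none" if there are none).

States satisfying EG (paused → low_ink): {Paused}.
States satisfying EF EG (paused → low_ink): {Paused}.

{Paused}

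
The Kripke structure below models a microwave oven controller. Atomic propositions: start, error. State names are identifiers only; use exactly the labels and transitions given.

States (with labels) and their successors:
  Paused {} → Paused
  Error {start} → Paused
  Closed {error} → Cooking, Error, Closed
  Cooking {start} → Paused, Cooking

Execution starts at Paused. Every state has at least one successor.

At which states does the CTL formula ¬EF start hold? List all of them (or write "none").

{Paused}

States satisfying start: {Error, Cooking}.
States satisfying EF start: {Error, Closed, Cooking}.
States satisfying ¬EF start: {Paused}.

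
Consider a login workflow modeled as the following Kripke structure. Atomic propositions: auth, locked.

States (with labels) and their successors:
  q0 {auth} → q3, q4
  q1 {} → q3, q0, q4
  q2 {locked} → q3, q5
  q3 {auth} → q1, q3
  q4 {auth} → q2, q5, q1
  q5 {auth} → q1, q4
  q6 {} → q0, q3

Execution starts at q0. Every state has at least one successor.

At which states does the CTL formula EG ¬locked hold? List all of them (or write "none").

States satisfying ¬locked: {q0, q1, q3, q4, q5, q6}.
States satisfying EG ¬locked: {q0, q1, q3, q4, q5, q6}.

{q0, q1, q3, q4, q5, q6}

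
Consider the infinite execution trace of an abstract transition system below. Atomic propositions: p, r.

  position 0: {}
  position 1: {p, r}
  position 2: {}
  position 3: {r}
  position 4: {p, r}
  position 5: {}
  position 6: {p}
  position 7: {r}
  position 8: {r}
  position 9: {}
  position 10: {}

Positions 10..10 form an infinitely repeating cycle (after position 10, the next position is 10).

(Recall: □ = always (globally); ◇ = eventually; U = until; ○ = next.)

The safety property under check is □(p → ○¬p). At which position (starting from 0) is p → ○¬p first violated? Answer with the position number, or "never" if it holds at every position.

p → ○¬p holds at every position 0..10, and those are all the positions the trace ever visits, so the invariant □(p → ○¬p) is never violated.

never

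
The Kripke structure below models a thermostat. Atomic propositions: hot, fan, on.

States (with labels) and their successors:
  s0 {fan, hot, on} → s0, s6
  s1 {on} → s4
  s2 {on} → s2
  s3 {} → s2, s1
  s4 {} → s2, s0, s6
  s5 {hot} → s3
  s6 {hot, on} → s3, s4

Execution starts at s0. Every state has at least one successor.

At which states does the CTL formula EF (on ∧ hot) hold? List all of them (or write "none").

States satisfying on ∧ hot: {s0, s6}.
States satisfying EF (on ∧ hot): {s0, s1, s3, s4, s5, s6}.

{s0, s1, s3, s4, s5, s6}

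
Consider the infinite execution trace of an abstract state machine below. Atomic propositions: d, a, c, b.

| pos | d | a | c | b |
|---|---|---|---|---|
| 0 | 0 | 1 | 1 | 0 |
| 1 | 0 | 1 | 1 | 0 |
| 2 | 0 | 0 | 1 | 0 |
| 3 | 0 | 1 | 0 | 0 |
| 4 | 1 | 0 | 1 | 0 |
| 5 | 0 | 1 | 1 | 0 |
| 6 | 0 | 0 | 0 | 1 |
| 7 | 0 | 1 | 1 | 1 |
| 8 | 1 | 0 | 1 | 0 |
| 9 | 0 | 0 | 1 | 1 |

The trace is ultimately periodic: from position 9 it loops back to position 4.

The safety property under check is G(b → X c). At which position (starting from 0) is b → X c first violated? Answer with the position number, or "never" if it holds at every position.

b → X c holds at every position 0..9, and those are all the positions the trace ever visits, so the invariant G(b → X c) is never violated.

never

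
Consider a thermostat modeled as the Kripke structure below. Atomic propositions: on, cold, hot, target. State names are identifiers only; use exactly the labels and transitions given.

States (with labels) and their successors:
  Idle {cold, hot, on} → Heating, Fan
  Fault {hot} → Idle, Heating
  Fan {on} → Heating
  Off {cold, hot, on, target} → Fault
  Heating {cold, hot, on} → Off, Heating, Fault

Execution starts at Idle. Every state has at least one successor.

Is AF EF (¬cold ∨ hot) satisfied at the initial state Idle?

States satisfying EF (¬cold ∨ hot): {Idle, Fault, Fan, Off, Heating}.
States satisfying AF EF (¬cold ∨ hot): {Idle, Fault, Fan, Off, Heating}.
Idle ∈ Sat(AF EF (¬cold ∨ hot)).

Satisfied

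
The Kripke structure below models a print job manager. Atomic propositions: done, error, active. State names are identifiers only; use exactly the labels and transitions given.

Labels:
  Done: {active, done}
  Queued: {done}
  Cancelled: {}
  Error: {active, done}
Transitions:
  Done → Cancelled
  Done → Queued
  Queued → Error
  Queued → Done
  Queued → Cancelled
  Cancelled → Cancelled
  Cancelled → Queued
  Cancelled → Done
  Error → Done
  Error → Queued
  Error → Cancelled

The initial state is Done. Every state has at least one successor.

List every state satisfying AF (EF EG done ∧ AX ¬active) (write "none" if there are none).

States satisfying EF EG done ∧ AX ¬active: {Done}.
States satisfying AF (EF EG done ∧ AX ¬active): {Done}.

{Done}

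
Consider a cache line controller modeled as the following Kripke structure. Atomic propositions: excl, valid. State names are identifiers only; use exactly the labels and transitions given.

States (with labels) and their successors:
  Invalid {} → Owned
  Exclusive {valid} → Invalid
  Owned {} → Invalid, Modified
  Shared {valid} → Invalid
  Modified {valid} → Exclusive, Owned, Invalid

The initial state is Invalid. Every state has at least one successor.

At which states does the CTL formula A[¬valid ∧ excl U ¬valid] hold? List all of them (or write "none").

States satisfying ¬valid ∧ excl: ∅.
States satisfying ¬valid: {Invalid, Owned}.
States satisfying A[¬valid ∧ excl U ¬valid]: {Invalid, Owned}.

{Invalid, Owned}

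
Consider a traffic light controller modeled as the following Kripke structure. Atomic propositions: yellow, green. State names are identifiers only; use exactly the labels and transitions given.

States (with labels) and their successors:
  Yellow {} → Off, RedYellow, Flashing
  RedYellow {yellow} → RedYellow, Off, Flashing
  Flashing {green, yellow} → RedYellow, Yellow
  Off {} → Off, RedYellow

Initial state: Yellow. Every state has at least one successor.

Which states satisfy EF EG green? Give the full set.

none

States satisfying EG green: ∅.
States satisfying EF EG green: ∅.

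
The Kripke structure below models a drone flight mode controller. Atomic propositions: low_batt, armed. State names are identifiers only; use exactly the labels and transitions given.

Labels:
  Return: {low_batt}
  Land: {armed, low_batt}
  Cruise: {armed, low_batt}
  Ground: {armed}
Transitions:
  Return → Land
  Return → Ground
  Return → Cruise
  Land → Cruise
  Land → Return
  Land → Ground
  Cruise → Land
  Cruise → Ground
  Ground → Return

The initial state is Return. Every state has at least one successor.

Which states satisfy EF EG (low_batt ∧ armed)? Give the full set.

{Return, Land, Cruise, Ground}

States satisfying EG (low_batt ∧ armed): {Land, Cruise}.
States satisfying EF EG (low_batt ∧ armed): {Return, Land, Cruise, Ground}.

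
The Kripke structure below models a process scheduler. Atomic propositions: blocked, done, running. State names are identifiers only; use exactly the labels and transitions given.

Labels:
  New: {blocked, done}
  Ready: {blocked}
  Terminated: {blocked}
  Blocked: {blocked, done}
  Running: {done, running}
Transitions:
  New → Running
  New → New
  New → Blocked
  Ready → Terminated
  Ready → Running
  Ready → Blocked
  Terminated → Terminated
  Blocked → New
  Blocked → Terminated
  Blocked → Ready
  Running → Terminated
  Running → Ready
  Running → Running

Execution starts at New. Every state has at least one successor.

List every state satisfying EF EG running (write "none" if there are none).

States satisfying EG running: {Running}.
States satisfying EF EG running: {New, Ready, Blocked, Running}.

{New, Ready, Blocked, Running}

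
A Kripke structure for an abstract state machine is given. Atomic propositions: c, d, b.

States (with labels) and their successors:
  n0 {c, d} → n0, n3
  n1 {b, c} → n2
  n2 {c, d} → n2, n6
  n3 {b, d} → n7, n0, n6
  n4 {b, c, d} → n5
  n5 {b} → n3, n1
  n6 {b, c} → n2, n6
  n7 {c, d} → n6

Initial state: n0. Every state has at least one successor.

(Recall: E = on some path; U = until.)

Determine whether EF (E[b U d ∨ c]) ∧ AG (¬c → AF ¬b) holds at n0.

States satisfying E[b U d ∨ c]: {n0, n1, n2, n3, n4, n5, n6, n7}.
States satisfying EF (E[b U d ∨ c]): {n0, n1, n2, n3, n4, n5, n6, n7}.
States satisfying ¬c → AF ¬b: {n0, n1, n2, n4, n6, n7}.
States satisfying AG (¬c → AF ¬b): {n1, n2, n6, n7}.
States satisfying EF (E[b U d ∨ c]) ∧ AG (¬c → AF ¬b): {n1, n2, n6, n7}.
n0 ∉ Sat(EF (E[b U d ∨ c]) ∧ AG (¬c → AF ¬b)).

No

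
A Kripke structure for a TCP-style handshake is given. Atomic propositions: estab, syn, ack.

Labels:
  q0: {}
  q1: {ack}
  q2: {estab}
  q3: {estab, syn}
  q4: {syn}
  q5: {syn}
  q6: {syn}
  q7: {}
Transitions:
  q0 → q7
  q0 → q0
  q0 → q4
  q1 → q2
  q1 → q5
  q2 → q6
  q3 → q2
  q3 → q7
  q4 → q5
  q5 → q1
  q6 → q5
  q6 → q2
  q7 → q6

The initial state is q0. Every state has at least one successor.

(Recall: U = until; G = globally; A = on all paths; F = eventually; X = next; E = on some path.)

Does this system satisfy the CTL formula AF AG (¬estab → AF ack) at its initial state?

Violated

States satisfying AG (¬estab → AF ack): ∅.
States satisfying AF AG (¬estab → AF ack): ∅.
There is a path from q0 along which AG (¬estab → AF ack) never holds.
q0 ∉ Sat(AF AG (¬estab → AF ack)).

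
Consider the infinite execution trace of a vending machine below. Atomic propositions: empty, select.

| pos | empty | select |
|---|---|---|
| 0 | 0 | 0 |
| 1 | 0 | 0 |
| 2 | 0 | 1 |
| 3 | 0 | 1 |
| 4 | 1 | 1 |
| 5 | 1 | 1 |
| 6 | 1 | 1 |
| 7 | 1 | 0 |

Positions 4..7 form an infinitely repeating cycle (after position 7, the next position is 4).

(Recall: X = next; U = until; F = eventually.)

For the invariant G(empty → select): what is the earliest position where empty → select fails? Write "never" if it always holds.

7

Check empty → select at each position in order: 0 ✓, 1 ✓, 2 ✓, 3 ✓, 4 ✓, 5 ✓, 6 ✓.
At position 7 the labels are {empty}, so empty → select is false there. This is the first violation.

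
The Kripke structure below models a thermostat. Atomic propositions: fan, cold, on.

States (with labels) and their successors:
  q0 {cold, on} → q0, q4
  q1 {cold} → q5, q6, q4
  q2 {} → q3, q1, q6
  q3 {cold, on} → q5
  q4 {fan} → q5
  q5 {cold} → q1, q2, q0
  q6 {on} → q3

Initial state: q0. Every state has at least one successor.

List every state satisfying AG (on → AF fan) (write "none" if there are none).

none

States satisfying on → AF fan: {q1, q2, q4, q5}.
States satisfying AG (on → AF fan): ∅.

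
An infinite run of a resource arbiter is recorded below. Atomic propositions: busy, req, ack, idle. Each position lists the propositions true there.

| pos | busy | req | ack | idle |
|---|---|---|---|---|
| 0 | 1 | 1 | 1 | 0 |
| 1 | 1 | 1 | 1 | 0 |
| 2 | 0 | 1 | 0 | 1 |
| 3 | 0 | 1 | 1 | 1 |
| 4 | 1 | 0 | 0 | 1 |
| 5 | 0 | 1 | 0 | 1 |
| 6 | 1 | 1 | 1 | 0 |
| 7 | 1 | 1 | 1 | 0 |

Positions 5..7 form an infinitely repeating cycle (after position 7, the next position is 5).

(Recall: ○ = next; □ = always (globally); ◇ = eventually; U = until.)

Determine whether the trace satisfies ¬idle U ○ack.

Satisfied

Walking from position 0: ○ack first holds at position 0, and ¬idle holds at every earlier position along the way, so ¬idle U ○ack holds.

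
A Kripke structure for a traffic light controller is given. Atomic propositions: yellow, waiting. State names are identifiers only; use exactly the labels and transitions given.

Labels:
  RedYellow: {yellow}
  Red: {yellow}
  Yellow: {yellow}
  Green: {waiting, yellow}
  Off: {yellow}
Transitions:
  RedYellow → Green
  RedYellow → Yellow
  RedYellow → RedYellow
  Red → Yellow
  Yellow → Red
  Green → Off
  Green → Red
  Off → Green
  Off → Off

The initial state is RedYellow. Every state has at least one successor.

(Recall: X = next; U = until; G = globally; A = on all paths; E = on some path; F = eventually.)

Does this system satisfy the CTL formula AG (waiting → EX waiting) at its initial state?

Does not hold

States satisfying waiting → EX waiting: {RedYellow, Red, Yellow, Off}.
States satisfying AG (waiting → EX waiting): {Red, Yellow}.
Green is reachable from RedYellow and violates waiting → EX waiting, so AG fails at RedYellow.
RedYellow ∉ Sat(AG (waiting → EX waiting)).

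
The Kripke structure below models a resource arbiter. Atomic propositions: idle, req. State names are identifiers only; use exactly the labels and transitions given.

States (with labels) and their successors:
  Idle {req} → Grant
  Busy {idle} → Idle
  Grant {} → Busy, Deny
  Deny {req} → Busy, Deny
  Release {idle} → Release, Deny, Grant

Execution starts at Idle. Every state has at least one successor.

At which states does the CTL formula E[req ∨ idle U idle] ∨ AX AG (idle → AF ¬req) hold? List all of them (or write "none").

{Idle, Busy, Grant, Deny, Release}

States satisfying req ∨ idle: {Idle, Busy, Deny, Release}.
States satisfying idle: {Busy, Release}.
States satisfying E[req ∨ idle U idle]: {Busy, Deny, Release}.
States satisfying AG (idle → AF ¬req): {Idle, Busy, Grant, Deny, Release}.
States satisfying AX AG (idle → AF ¬req): {Idle, Busy, Grant, Deny, Release}.
States satisfying E[req ∨ idle U idle] ∨ AX AG (idle → AF ¬req): {Idle, Busy, Grant, Deny, Release}.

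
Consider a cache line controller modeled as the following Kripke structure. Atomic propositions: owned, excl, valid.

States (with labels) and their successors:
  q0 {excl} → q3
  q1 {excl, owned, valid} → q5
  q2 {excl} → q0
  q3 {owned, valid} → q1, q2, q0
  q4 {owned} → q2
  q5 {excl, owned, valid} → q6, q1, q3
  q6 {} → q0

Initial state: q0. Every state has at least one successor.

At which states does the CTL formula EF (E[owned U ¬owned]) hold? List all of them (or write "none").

{q0, q1, q2, q3, q4, q5, q6}

States satisfying E[owned U ¬owned]: {q0, q1, q2, q3, q4, q5, q6}.
States satisfying EF (E[owned U ¬owned]): {q0, q1, q2, q3, q4, q5, q6}.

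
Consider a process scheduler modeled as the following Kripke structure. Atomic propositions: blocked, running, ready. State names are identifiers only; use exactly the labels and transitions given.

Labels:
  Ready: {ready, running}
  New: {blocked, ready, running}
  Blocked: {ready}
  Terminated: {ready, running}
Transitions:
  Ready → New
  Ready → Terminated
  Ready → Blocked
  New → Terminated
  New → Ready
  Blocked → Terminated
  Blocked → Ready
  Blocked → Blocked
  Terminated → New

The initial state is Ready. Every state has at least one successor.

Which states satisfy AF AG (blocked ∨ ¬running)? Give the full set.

none

States satisfying AG (blocked ∨ ¬running): ∅.
States satisfying AF AG (blocked ∨ ¬running): ∅.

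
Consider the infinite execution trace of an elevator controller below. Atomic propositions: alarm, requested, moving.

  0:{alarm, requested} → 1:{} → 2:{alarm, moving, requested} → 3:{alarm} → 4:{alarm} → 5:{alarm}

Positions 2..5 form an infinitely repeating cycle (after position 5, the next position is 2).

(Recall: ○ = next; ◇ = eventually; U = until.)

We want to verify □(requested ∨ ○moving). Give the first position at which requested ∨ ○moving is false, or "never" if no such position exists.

Check requested ∨ ○moving at each position in order: 0 ✓, 1 ✓, 2 ✓.
At position 3 the labels are {alarm} and the next position 4 has {alarm}, so requested ∨ ○moving is false there. This is the first violation.

3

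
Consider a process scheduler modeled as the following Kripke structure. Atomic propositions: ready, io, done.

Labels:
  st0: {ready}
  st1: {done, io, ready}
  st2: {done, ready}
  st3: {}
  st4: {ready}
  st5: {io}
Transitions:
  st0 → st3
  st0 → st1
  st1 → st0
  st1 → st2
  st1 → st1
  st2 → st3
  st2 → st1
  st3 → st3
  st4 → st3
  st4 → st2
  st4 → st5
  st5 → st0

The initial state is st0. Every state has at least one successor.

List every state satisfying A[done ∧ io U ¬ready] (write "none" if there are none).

States satisfying done ∧ io: {st1}.
States satisfying ¬ready: {st3, st5}.
States satisfying A[done ∧ io U ¬ready]: {st3, st5}.

{st3, st5}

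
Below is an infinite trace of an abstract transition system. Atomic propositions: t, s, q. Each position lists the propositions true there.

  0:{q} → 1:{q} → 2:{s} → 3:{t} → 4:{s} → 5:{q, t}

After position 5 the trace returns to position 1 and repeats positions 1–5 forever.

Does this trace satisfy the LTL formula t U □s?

Walking from position 0: at position 0, □s has not yet held and t fails, so t U □s is false.

Violated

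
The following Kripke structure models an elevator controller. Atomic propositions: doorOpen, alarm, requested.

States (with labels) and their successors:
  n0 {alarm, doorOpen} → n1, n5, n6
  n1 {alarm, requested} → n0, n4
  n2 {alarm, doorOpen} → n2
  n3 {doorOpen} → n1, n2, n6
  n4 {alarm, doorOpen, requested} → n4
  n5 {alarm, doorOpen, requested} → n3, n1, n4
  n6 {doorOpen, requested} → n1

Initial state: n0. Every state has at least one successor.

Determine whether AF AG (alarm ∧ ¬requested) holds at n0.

No

States satisfying AG (alarm ∧ ¬requested): {n2}.
States satisfying AF AG (alarm ∧ ¬requested): {n2}.
There is a path from n0 along which AG (alarm ∧ ¬requested) never holds.
n0 ∉ Sat(AF AG (alarm ∧ ¬requested)).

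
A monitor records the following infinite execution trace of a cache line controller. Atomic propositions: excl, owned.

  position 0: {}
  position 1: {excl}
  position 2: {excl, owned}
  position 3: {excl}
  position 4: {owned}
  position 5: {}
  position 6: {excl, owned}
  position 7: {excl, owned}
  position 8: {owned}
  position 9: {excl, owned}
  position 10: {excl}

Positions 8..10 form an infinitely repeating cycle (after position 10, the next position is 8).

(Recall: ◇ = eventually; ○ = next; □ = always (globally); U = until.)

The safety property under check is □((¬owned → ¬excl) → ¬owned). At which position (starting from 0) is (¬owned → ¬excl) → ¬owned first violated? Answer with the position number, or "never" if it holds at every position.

Check (¬owned → ¬excl) → ¬owned at each position in order: 0 ✓, 1 ✓.
At position 2 the labels are {excl, owned}, so (¬owned → ¬excl) → ¬owned is false there. This is the first violation.

2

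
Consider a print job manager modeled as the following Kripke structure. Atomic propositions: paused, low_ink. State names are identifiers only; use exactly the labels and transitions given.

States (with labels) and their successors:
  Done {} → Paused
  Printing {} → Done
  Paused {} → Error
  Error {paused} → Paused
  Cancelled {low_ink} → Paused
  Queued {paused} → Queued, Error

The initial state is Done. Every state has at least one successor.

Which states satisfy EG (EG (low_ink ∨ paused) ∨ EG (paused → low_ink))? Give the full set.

{Queued}

States satisfying EG (low_ink ∨ paused) ∨ EG (paused → low_ink): {Queued}.
States satisfying EG (EG (low_ink ∨ paused) ∨ EG (paused → low_ink)): {Queued}.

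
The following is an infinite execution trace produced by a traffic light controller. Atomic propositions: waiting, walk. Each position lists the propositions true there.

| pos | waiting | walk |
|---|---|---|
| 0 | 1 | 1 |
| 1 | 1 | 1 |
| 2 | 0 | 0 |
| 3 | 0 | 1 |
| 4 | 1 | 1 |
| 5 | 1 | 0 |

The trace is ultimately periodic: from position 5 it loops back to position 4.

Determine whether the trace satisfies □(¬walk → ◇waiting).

¬walk → ◇waiting holds at every position 0..5, and those are all positions ever visited, so □(¬walk → ◇waiting) holds.
Positions where ¬walk holds: 2, 5.
Check ◇waiting at each: 2→ok, 5→ok.

Yes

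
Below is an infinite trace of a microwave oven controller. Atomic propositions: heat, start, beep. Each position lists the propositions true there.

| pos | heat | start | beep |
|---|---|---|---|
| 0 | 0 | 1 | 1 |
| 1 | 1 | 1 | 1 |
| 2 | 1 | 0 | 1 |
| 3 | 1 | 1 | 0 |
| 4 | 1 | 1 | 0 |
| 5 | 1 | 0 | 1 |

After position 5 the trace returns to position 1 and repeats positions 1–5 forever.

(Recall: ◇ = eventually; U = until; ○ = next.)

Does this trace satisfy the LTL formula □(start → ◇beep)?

Holds

start → ◇beep holds at every position 0..5, and those are all positions ever visited, so □(start → ◇beep) holds.
Positions where start holds: 0, 1, 3, 4.
Check ◇beep at each: 0→ok, 1→ok, 3→ok, 4→ok.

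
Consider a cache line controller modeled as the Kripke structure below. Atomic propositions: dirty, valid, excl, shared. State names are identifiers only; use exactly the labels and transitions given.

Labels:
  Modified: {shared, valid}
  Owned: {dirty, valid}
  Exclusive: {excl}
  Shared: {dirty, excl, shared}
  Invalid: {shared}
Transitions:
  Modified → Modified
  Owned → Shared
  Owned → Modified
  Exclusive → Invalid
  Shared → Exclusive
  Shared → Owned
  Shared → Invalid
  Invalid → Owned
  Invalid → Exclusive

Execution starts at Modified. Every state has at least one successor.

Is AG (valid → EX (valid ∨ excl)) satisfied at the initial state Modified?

States satisfying valid → EX (valid ∨ excl): {Modified, Owned, Exclusive, Shared, Invalid}.
States satisfying AG (valid → EX (valid ∨ excl)): {Modified, Owned, Exclusive, Shared, Invalid}.
Every state reachable from Modified satisfies valid → EX (valid ∨ excl).
Modified ∈ Sat(AG (valid → EX (valid ∨ excl))).

Satisfied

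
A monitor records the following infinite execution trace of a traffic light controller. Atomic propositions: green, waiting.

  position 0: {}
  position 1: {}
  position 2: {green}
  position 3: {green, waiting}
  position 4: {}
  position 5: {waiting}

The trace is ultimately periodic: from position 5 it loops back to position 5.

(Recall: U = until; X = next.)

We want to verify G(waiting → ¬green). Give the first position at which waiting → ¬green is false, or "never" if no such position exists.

3

Check waiting → ¬green at each position in order: 0 ✓, 1 ✓, 2 ✓.
At position 3 the labels are {green, waiting}, so waiting → ¬green is false there. This is the first violation.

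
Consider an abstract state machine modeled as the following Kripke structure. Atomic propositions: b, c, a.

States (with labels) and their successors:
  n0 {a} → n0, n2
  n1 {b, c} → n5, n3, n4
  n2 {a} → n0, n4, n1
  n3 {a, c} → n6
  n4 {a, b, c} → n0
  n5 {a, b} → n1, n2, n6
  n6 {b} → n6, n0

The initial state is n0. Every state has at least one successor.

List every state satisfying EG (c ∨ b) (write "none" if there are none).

States satisfying c ∨ b: {n1, n3, n4, n5, n6}.
States satisfying EG (c ∨ b): {n1, n3, n5, n6}.

{n1, n3, n5, n6}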